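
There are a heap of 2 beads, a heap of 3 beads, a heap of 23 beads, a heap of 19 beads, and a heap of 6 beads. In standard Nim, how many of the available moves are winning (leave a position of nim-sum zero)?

5

Nim-sum: 2 ^ 3 ^ 23 ^ 19 ^ 6 = 3.
The overall nim-sum is X = 3. A heap of size p has a winning move iff p XOR X < p (reduce it to p XOR X).
  2: 2 XOR 3 = 1 < 2 — winning move (to 1).
  3: 3 XOR 3 = 0 < 3 — winning move (to 0).
  23: 23 XOR 3 = 20 < 23 — winning move (to 20).
  19: 19 XOR 3 = 16 < 19 — winning move (to 16).
  6: 6 XOR 3 = 5 < 6 — winning move (to 5).
That gives 5 winning moves.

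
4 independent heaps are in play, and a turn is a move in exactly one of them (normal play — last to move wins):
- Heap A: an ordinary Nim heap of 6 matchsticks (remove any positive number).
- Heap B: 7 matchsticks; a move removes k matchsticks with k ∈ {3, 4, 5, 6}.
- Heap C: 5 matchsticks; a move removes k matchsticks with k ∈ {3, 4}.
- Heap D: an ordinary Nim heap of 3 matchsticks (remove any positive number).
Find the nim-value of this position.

6

Heap A is a plain Nim heap of size 6, so its Grundy value is 6.
For heap B, compute g(0), g(1), … with moves {3, 4, 5, 6}:
g(0) = mex{} = 0
g(1) = mex{} = 0
g(2) = mex{} = 0
g(3) = mex{0} = 1
g(4) = mex{0} = 1
g(5) = mex{0} = 1
g(6) = mex{0,1} = 2
g(7) = mex{0,1} = 2
So g(7) = 2.
Grundy values for heap C (subtraction set {3, 4}):
g(0) = mex{} = 0
g(1) = mex{} = 0
g(2) = mex{} = 0
g(3) = mex{0} = 1
g(4) = mex{0} = 1
g(5) = mex{0} = 1
So g(5) = 1.
Heap D is a plain Nim heap of size 3, so its Grundy value is 3.
By the Sprague-Grundy theorem, the Grundy value of a sum of independent games is the XOR of the component values.
Combined value = 6 XOR 2 XOR 1 XOR 3 = 6.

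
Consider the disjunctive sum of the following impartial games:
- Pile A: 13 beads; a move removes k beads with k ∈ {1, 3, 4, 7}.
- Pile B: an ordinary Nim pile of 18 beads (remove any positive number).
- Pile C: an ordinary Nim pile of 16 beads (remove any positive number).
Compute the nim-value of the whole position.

1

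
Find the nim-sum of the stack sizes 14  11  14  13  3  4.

1

In binary:
  1110  (14)
  1011  (11)
  1110  (14)
  1101  (13)
  0011  (3)
  0100  (4)
  ----
  0001  (1)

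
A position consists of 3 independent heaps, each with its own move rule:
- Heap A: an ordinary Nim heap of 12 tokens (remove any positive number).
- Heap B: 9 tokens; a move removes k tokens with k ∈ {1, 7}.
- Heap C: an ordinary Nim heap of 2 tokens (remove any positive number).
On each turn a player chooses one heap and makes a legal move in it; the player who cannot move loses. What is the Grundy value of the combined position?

Heap A is a plain Nim heap of size 12, so its Grundy value is 12.
Build the Grundy sequence for heap B with g(k) = mex{g(k−s) : s ∈ {1, 7}, s ≤ k}:
g(0) = mex{} = 0
g(1) = mex{0} = 1
g(2) = mex{1} = 0
g(3) = mex{0} = 1
g(4) = mex{1} = 0
g(5) = mex{0} = 1
g(6) = mex{1} = 0
g(7) = mex{0} = 1
g(8) = mex{1} = 0
g(9) = mex{0} = 1
So g(9) = 1.
Heap C is a plain Nim heap of size 2, so its Grundy value is 2.
By the Sprague-Grundy theorem, the Grundy value of a sum of independent games is the XOR of the component values.
Combined value = 12 ⊕ 1 ⊕ 2 = 15.

15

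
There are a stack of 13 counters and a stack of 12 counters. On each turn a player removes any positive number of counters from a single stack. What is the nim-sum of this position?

1

In binary:
  1101  (13)
  1100  (12)
  ----
  0001  (1)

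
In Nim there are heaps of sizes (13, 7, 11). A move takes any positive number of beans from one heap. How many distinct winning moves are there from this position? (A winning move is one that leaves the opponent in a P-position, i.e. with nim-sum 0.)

Compute the nim-sum pairwise:
13 ^ 7 = 10
10 ^ 11 = 1
The overall nim-sum is X = 1. A heap of size p has a winning move iff p XOR X < p (reduce it to p XOR X).
  13: 13 XOR 1 = 12 < 13 — winning move (to 12).
  7: 7 XOR 1 = 6 < 7 — winning move (to 6).
  11: 11 XOR 1 = 10 < 11 — winning move (to 10).
That gives 3 winning moves.

3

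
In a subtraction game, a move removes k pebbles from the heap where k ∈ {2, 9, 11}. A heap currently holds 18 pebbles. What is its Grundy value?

0

Build the Grundy sequence with g(k) = mex{g(k−s) : s ∈ {2, 9, 11}, s ≤ k}:
k:     0  1  2  3  4  5  6  7  8  9 10 11 12 13 14 15 16 17 18
g(k):  0  0  1  1  0  0  1  1  0  2  1  3  2  2  3  3  2  2  0
So g(18) = 0.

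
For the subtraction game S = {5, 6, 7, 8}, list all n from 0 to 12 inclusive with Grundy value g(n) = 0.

0, 1, 2, 3, 4

Grundy values for subtraction set {5, 6, 7, 8}:
k:     0  1  2  3  4  5  6  7  8  9 10 11 12
g(k):  0  0  0  0  0  1  1  1  1  1  2  2  2
The P-positions (g = 0) in 0..12 are 0, 1, 2, 3, 4.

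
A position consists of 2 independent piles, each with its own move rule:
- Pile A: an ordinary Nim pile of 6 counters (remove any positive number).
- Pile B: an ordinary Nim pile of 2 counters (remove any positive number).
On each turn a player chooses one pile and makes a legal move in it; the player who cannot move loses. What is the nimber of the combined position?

Pile A is a plain Nim pile of size 6, so its Grundy value is 6.
Pile B is a plain Nim pile of size 2, so its Grundy value is 2.
The value of a disjunctive sum is the nim-sum of the parts.
Combined value = 6 ⊕ 2 = 4.

4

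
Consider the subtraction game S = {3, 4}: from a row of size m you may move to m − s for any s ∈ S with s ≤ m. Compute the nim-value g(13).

Grundy values for subtraction set {3, 4}:
g(0) = mex{} = 0
g(1) = mex{} = 0
g(2) = mex{} = 0
g(3) = mex{0} = 1
g(4) = mex{0} = 1
g(5) = mex{0} = 1
g(6) = mex{0,1} = 2
g(7) = mex{1} = 0
g(8) = mex{1} = 0
g(9) = mex{1,2} = 0
g(10) = mex{0,2} = 1
g(11) = mex{0} = 1
g(12) = mex{0} = 1
g(13) = mex{0,1} = 2
So g(13) = 2.

2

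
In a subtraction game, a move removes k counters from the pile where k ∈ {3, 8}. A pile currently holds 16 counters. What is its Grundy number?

1

Grundy values for subtraction set {3, 8}:
k:     0  1  2  3  4  5  6  7  8  9 10 11 12 13 14 15 16
g(k):  0  0  0  1  1  1  0  0  2  1  1  0  0  0  1  1  1
So g(16) = 1.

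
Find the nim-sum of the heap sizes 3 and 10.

9

Compute the nim-sum pairwise:
3 ⊕ 10 = 9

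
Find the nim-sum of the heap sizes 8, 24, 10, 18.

8

Compute the nim-sum pairwise:
8 ⊕ 24 = 16
16 ⊕ 10 = 26
26 ⊕ 18 = 8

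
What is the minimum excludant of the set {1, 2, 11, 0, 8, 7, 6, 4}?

3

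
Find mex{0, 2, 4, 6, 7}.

0 is in the set but 1 is not, so the mex is 1.

1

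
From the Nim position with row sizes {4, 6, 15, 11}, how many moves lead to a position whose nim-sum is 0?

Compute the nim-sum pairwise:
4 ^ 6 = 2
2 ^ 15 = 13
13 ^ 11 = 6
The overall nim-sum is X = 6. A row of size p has a winning move iff p XOR X < p (reduce it to p XOR X).
  4: 4 XOR 6 = 2 < 4 — winning move (to 2).
  6: 6 XOR 6 = 0 < 6 — winning move (to 0).
  15: 15 XOR 6 = 9 < 15 — winning move (to 9).
  11: 11 XOR 6 = 13 ≥ 11 — no move.
That gives 3 winning moves.

3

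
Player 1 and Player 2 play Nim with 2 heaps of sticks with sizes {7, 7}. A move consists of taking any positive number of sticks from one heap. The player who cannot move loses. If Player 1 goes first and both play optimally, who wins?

Player 2 wins

Bitwise XOR of the heap sizes:
  111  (7)
  111  (7)
  ---
  000  (0)
The nim-sum is 0, so this is a P-position: the player to move is in a losing position under optimal play; Player 1 is about to move from it and so loses — Player 2 wins.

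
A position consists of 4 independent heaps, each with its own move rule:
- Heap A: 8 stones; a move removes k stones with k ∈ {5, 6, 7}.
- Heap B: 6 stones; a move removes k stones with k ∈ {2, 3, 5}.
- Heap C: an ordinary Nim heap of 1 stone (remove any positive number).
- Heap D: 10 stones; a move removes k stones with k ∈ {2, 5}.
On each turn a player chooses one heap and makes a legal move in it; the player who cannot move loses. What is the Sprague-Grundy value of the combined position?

2

Build the Grundy sequence for heap A with g(k) = mex{g(k−s) : s ∈ {5, 6, 7}, s ≤ k}:
k:     0  1  2  3  4  5  6  7  8
g(k):  0  0  0  0  0  1  1  1  1
So g(8) = 1.
For heap B, compute g(0), g(1), … with moves {2, 3, 5}:
k:     0  1  2  3  4  5  6
g(k):  0  0  1  1  2  2  3
So g(6) = 3.
Heap C is a plain Nim heap of size 1, so its Grundy value is 1.
Grundy values for heap D (subtraction set {2, 5}):
g(0) = mex{} = 0
g(1) = mex{} = 0
g(2) = mex{0} = 1
g(3) = mex{0} = 1
g(4) = mex{1} = 0
g(5) = mex{0,1} = 2
g(6) = mex{0} = 1
g(7) = mex{1,2} = 0
g(8) = mex{1} = 0
g(9) = mex{0} = 1
g(10) = mex{0,2} = 1
So g(10) = 1.
By the Sprague-Grundy theorem, the Grundy value of a sum of independent games is the XOR of the component values.
Combined value = 1 ⊕ 3 ⊕ 1 ⊕ 1 = 2.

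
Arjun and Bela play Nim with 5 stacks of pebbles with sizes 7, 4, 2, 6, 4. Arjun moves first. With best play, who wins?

Write each in binary and XOR column by column:
  111  (7)
  100  (4)
  010  (2)
  110  (6)
  100  (4)
  ---
  011  (3)
The nim-sum is 3 ≠ 0, so this is an N-position: the player to move can win; Arjun has a winning move.

Arjun wins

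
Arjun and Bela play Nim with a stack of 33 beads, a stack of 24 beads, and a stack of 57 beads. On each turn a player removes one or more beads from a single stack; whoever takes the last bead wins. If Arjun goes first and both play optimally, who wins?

Compute the nim-sum pairwise:
33 ^ 24 = 57
57 ^ 57 = 0
The nim-sum is 0, so this is a P-position: the player to move is in a losing position under optimal play; Arjun is about to move from it and so loses — Bela wins.

Bela wins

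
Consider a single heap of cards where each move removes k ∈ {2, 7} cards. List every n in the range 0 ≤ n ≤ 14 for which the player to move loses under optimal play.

0, 1, 4, 5, 9, 10, 13, 14

Compute g(0), g(1), … for moves {2, 7}:
k:     0  1  2  3  4  5  6  7  8  9 10 11 12 13 14
g(k):  0  0  1  1  0  0  1  1  2  0  0  1  1  0  0
The P-positions (g = 0) in 0..14 are 0, 1, 4, 5, 9, 10, 13, 14.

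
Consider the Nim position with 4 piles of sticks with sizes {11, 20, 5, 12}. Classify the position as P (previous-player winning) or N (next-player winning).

N-position

Compute the nim-sum pairwise:
11 ⊕ 20 = 31
31 ⊕ 5 = 26
26 ⊕ 12 = 22
The nim-sum is 22 ≠ 0, so this is an N-position: the player to move can win.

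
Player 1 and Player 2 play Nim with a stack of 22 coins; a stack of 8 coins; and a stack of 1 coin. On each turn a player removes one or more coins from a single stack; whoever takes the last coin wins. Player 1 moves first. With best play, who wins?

Compute the nim-sum pairwise:
22 ^ 8 = 30
30 ^ 1 = 31
The nim-sum is 31 ≠ 0, so this is an N-position: the player to move can win; Player 1 has a winning move.

Player 1 wins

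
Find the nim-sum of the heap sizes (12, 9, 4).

1

Compute the nim-sum pairwise:
12 ^ 9 = 5
5 ^ 4 = 1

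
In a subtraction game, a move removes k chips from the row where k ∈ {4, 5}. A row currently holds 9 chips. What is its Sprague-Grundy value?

Grundy values for subtraction set {4, 5}:
g(0) = mex{} = 0
g(1) = mex{} = 0
g(2) = mex{} = 0
g(3) = mex{} = 0
g(4) = mex{0} = 1
g(5) = mex{0} = 1
g(6) = mex{0} = 1
g(7) = mex{0} = 1
g(8) = mex{0,1} = 2
g(9) = mex{1} = 0
So g(9) = 0.

0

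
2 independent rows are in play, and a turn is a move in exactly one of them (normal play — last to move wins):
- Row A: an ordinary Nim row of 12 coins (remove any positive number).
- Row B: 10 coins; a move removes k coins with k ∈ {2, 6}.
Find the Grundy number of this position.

Row A is a plain Nim row of size 12, so its Grundy value is 12.
Build the Grundy sequence for row B with g(k) = mex{g(k−s) : s ∈ {2, 6}, s ≤ k}:
k:     0  1  2  3  4  5  6  7  8  9 10
g(k):  0  0  1  1  0  0  1  1  0  0  1
So g(10) = 1.
By the Sprague-Grundy theorem, the Grundy value of a sum of independent games is the XOR of the component values.
Combined value = 12 ⊕ 1 = 13.

13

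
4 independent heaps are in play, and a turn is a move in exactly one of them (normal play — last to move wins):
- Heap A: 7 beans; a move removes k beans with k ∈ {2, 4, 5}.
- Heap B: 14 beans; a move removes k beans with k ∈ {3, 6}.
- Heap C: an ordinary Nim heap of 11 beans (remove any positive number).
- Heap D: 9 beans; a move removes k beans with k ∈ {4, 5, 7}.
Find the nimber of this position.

8

Build the Grundy sequence for heap A with g(k) = mex{g(k−s) : s ∈ {2, 4, 5}, s ≤ k}:
g(0) = mex{} = 0
g(1) = mex{} = 0
g(2) = mex{0} = 1
g(3) = mex{0} = 1
g(4) = mex{0,1} = 2
g(5) = mex{0,1} = 2
g(6) = mex{0,1,2} = 3
g(7) = mex{1,2} = 0
So g(7) = 0.
Grundy values for heap B (subtraction set {3, 6}):
k:     0  1  2  3  4  5  6  7  8  9 10 11 12 13 14
g(k):  0  0  0  1  1  1  2  2  2  0  0  0  1  1  1
So g(14) = 1.
Heap C is a plain Nim heap of size 11, so its Grundy value is 11.
Grundy values for heap D (subtraction set {4, 5, 7}):
g(0) = mex{} = 0
g(1) = mex{} = 0
g(2) = mex{} = 0
g(3) = mex{} = 0
g(4) = mex{0} = 1
g(5) = mex{0} = 1
g(6) = mex{0} = 1
g(7) = mex{0} = 1
g(8) = mex{0,1} = 2
g(9) = mex{0,1} = 2
So g(9) = 2.
By the Sprague-Grundy theorem, the Grundy value of a sum of independent games is the XOR of the component values.
Combined value = 0 ⊕ 1 ⊕ 11 ⊕ 2 = 8.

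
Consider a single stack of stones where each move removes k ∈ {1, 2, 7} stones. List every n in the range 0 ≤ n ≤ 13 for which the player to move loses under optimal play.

0, 3, 6, 9, 12

Compute g(0), g(1), … for moves {1, 2, 7}:
k:     0  1  2  3  4  5  6  7  8  9 10 11 12 13
g(k):  0  1  2  0  1  2  0  1  2  0  1  2  0  1
The P-positions (g = 0) in 0..13 are 0, 3, 6, 9, 12.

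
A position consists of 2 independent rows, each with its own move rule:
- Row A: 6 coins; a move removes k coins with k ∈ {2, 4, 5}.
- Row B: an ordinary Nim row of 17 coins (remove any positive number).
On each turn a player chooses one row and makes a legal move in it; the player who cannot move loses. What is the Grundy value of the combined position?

For row A, compute g(0), g(1), … with moves {2, 4, 5}:
k:     0  1  2  3  4  5  6
g(k):  0  0  1  1  2  2  3
So g(6) = 3.
Row B is a plain Nim row of size 17, so its Grundy value is 17.
The value of a disjunctive sum is the nim-sum of the parts.
Combined value = 3 ⊕ 17 = 18.

18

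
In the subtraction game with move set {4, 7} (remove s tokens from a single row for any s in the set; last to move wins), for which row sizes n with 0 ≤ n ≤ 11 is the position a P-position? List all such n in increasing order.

Grundy values for subtraction set {4, 7}:
k:     0  1  2  3  4  5  6  7  8  9 10 11
g(k):  0  0  0  0  1  1  1  1  2  2  2  0
The P-positions (g = 0) in 0..11 are 0, 1, 2, 3, 11.

0, 1, 2, 3, 11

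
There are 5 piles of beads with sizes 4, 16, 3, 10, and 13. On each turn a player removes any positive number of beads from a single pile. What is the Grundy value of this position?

Nim-sum: 4 XOR 16 XOR 3 XOR 10 XOR 13 = 16.

16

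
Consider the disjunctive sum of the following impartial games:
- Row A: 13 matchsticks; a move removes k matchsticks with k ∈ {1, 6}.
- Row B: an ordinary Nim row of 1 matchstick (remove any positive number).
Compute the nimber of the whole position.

3

For row A, compute g(0), g(1), … with moves {1, 6}:
g(0) = mex{} = 0
g(1) = mex{0} = 1
g(2) = mex{1} = 0
g(3) = mex{0} = 1
g(4) = mex{1} = 0
g(5) = mex{0} = 1
g(6) = mex{0,1} = 2
g(7) = mex{1,2} = 0
g(8) = mex{0} = 1
g(9) = mex{1} = 0
g(10) = mex{0} = 1
g(11) = mex{1} = 0
g(12) = mex{0,2} = 1
g(13) = mex{0,1} = 2
So g(13) = 2.
Row B is a plain Nim row of size 1, so its Grundy value is 1.
By the Sprague-Grundy theorem, the Grundy value of a sum of independent games is the XOR of the component values.
Combined value = 2 ⊕ 1 = 3.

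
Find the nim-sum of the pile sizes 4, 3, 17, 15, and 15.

22

Write each in binary and XOR column by column:
  00100  (4)
  00011  (3)
  10001  (17)
  01111  (15)
  01111  (15)
  -----
  10110  (22)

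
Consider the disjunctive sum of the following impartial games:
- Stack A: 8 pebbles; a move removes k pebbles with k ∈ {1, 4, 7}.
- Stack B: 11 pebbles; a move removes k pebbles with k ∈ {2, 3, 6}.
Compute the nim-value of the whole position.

1

Grundy values for stack A (subtraction set {1, 4, 7}):
g(0) = mex{} = 0
g(1) = mex{0} = 1
g(2) = mex{1} = 0
g(3) = mex{0} = 1
g(4) = mex{0,1} = 2
g(5) = mex{1,2} = 0
g(6) = mex{0} = 1
g(7) = mex{0,1} = 2
g(8) = mex{1,2} = 0
So g(8) = 0.
Grundy values for stack B (subtraction set {2, 3, 6}):
g(0) = mex{} = 0
g(1) = mex{} = 0
g(2) = mex{0} = 1
g(3) = mex{0} = 1
g(4) = mex{0,1} = 2
g(5) = mex{1} = 0
g(6) = mex{0,1,2} = 3
g(7) = mex{0,2} = 1
g(8) = mex{0,1,3} = 2
g(9) = mex{1,3} = 0
g(10) = mex{1,2} = 0
g(11) = mex{0,2} = 1
So g(11) = 1.
By the Sprague-Grundy theorem, the Grundy value of a sum of independent games is the XOR of the component values.
Combined value = 0 ⊕ 1 = 1.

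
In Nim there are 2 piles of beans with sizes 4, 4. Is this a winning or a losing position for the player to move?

Losing position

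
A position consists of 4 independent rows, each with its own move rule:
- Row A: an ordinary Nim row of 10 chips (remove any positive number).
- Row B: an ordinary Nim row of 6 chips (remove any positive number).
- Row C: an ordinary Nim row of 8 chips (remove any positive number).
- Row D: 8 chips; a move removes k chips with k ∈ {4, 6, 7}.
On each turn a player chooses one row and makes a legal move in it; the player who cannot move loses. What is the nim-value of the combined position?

6

Row A is a plain Nim row of size 10, so its Grundy value is 10.
Row B is a plain Nim row of size 6, so its Grundy value is 6.
Row C is a plain Nim row of size 8, so its Grundy value is 8.
Grundy values for row D (subtraction set {4, 6, 7}):
k:     0  1  2  3  4  5  6  7  8
g(k):  0  0  0  0  1  1  1  1  2
So g(8) = 2.
The value of a disjunctive sum is the nim-sum of the parts.
Combined value = 10 XOR 6 XOR 8 XOR 2 = 6.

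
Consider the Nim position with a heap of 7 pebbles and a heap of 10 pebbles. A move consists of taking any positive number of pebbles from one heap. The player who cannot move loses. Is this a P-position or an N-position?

Bitwise XOR of the heap sizes:
  0111  (7)
  1010  (10)
  ----
  1101  (13)
The nim-sum is 13 ≠ 0, so this is an N-position: the player to move can win.

N-position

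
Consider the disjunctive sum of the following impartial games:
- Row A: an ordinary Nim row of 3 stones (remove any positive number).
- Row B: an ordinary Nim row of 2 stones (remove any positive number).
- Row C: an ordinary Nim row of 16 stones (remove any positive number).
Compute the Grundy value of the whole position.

17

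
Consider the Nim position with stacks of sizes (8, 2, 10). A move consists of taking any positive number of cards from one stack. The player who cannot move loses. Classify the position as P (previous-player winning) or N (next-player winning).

Bitwise XOR of the heap sizes:
  1000  (8)
  0010  (2)
  1010  (10)
  ----
  0000  (0)
The nim-sum is 0, so this is a P-position: the player to move is in a losing position under optimal play.

P-position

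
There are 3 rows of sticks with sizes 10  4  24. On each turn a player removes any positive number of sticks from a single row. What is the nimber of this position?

Bitwise XOR of the heap sizes:
  01010  (10)
  00100  (4)
  11000  (24)
  -----
  10110  (22)

22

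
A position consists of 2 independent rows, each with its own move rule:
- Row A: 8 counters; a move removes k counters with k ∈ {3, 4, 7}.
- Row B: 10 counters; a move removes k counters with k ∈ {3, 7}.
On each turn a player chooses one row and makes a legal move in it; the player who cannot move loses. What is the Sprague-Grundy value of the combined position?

2

For row A, compute g(0), g(1), … with moves {3, 4, 7}:
g(0) = mex{} = 0
g(1) = mex{} = 0
g(2) = mex{} = 0
g(3) = mex{0} = 1
g(4) = mex{0} = 1
g(5) = mex{0} = 1
g(6) = mex{0,1} = 2
g(7) = mex{0,1} = 2
g(8) = mex{0,1} = 2
So g(8) = 2.
Build the Grundy sequence for row B with g(k) = mex{g(k−s) : s ∈ {3, 7}, s ≤ k}:
k:     0  1  2  3  4  5  6  7  8  9 10
g(k):  0  0  0  1  1  1  0  2  2  1  0
So g(10) = 0.
The value of a disjunctive sum is the nim-sum of the parts.
Combined value = 2 ⊕ 0 = 2.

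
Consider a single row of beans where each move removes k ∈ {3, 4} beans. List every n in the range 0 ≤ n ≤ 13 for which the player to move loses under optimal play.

0, 1, 2, 7, 8, 9

Build the Grundy sequence with g(k) = mex{g(k−s) : s ∈ {3, 4}, s ≤ k}:
g(0) = mex{} = 0
g(1) = mex{} = 0
g(2) = mex{} = 0
g(3) = mex{0} = 1
g(4) = mex{0} = 1
g(5) = mex{0} = 1
g(6) = mex{0,1} = 2
g(7) = mex{1} = 0
g(8) = mex{1} = 0
g(9) = mex{1,2} = 0
g(10) = mex{0,2} = 1
g(11) = mex{0} = 1
g(12) = mex{0} = 1
g(13) = mex{0,1} = 2
The P-positions (g = 0) in 0..13 are 0, 1, 2, 7, 8, 9.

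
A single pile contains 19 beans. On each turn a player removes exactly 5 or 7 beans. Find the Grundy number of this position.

1

Grundy values for subtraction set {5, 7}:
k:     0  1  2  3  4  5  6  7  8  9 10 11 12 13 14 15 16 17 18 19
g(k):  0  0  0  0  0  1  1  1  1  1  2  2  0  0  0  0  0  1  1  1
So g(19) = 1.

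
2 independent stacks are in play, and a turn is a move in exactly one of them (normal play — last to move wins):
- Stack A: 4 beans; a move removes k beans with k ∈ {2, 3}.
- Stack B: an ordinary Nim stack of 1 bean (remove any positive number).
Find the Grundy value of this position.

3

Grundy values for stack A (subtraction set {2, 3}):
g(0) = mex{} = 0
g(1) = mex{} = 0
g(2) = mex{0} = 1
g(3) = mex{0} = 1
g(4) = mex{0,1} = 2
So g(4) = 2.
Stack B is a plain Nim stack of size 1, so its Grundy value is 1.
The value of a disjunctive sum is the nim-sum of the parts.
Combined value = 2 XOR 1 = 3.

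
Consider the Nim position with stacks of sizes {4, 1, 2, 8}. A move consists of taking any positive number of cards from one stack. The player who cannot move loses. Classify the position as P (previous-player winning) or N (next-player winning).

Write each in binary and XOR column by column:
  0100  (4)
  0001  (1)
  0010  (2)
  1000  (8)
  ----
  1111  (15)
The nim-sum is 15 ≠ 0, so this is an N-position: the player to move can win.

N-position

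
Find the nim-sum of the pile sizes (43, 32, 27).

16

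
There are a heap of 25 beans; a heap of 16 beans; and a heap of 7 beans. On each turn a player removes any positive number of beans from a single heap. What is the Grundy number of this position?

14

Compute the nim-sum pairwise:
25 XOR 16 = 9
9 XOR 7 = 14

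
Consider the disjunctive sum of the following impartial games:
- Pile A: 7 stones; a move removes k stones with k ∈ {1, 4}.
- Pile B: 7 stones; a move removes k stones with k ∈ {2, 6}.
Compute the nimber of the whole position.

1

For pile A, compute g(0), g(1), … with moves {1, 4}:
g(0) = mex{} = 0
g(1) = mex{0} = 1
g(2) = mex{1} = 0
g(3) = mex{0} = 1
g(4) = mex{0,1} = 2
g(5) = mex{1,2} = 0
g(6) = mex{0} = 1
g(7) = mex{1} = 0
So g(7) = 0.
For pile B, compute g(0), g(1), … with moves {2, 6}:
k:     0  1  2  3  4  5  6  7
g(k):  0  0  1  1  0  0  1  1
So g(7) = 1.
By the Sprague-Grundy theorem, the Grundy value of a sum of independent games is the XOR of the component values.
Combined value = 0 ⊕ 1 = 1.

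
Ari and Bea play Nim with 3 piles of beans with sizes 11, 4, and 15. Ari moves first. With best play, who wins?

Write each in binary and XOR column by column:
  1011  (11)
  0100  (4)
  1111  (15)
  ----
  0000  (0)
The nim-sum is 0, so this is a P-position: the player to move is in a losing position under optimal play; Ari is about to move from it and so loses — Bea wins.

Bea wins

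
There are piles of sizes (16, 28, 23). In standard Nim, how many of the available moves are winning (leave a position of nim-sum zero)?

3

Write each in binary and XOR column by column:
  10000  (16)
  11100  (28)
  10111  (23)
  -----
  11011  (27)
The overall nim-sum is X = 27. A pile of size p has a winning move iff p XOR X < p (reduce it to p XOR X).
  16: 16 XOR 27 = 11 < 16 — winning move (to 11).
  28: 28 XOR 27 = 7 < 28 — winning move (to 7).
  23: 23 XOR 27 = 12 < 23 — winning move (to 12).
That gives 3 winning moves.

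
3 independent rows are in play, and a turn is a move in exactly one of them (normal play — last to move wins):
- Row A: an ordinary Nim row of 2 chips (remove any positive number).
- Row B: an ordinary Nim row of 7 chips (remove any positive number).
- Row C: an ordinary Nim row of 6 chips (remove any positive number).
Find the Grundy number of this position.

Row A is a plain Nim row of size 2, so its Grundy value is 2.
Row B is a plain Nim row of size 7, so its Grundy value is 7.
Row C is a plain Nim row of size 6, so its Grundy value is 6.
By the Sprague-Grundy theorem, the Grundy value of a sum of independent games is the XOR of the component values.
Combined value = 2 ⊕ 7 ⊕ 6 = 3.

3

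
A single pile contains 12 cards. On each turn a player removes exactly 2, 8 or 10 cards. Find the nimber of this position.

2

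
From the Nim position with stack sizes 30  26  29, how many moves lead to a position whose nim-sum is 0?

Nim-sum: 30 XOR 26 XOR 29 = 25.
The overall nim-sum is X = 25. A stack of size p has a winning move iff p XOR X < p (reduce it to p XOR X).
  30: 30 XOR 25 = 7 < 30 — winning move (to 7).
  26: 26 XOR 25 = 3 < 26 — winning move (to 3).
  29: 29 XOR 25 = 4 < 29 — winning move (to 4).
That gives 3 winning moves.

3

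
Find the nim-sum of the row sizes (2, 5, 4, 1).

Nim-sum: 2 ^ 5 ^ 4 ^ 1 = 2.

2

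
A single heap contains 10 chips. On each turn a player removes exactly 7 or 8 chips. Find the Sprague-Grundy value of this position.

1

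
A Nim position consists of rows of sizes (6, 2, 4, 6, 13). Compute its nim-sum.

11

Bitwise XOR of the heap sizes:
  0110  (6)
  0010  (2)
  0100  (4)
  0110  (6)
  1101  (13)
  ----
  1011  (11)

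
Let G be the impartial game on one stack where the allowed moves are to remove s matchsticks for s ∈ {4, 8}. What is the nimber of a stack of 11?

Compute g(0), g(1), … for moves {4, 8}:
k:     0  1  2  3  4  5  6  7  8  9 10 11
g(k):  0  0  0  0  1  1  1  1  2  2  2  2
So g(11) = 2.

2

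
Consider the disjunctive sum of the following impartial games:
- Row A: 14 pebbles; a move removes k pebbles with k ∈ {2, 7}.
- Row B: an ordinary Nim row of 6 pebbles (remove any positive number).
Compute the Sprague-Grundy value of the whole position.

Build the Grundy sequence for row A with g(k) = mex{g(k−s) : s ∈ {2, 7}, s ≤ k}:
g(0) = mex{} = 0
g(1) = mex{} = 0
g(2) = mex{0} = 1
g(3) = mex{0} = 1
g(4) = mex{1} = 0
g(5) = mex{1} = 0
g(6) = mex{0} = 1
g(7) = mex{0} = 1
g(8) = mex{0,1} = 2
g(9) = mex{1} = 0
g(10) = mex{1,2} = 0
g(11) = mex{0} = 1
g(12) = mex{0} = 1
g(13) = mex{1} = 0
g(14) = mex{1} = 0
So g(14) = 0.
Row B is a plain Nim row of size 6, so its Grundy value is 6.
The value of a disjunctive sum is the nim-sum of the parts.
Combined value = 0 XOR 6 = 6.

6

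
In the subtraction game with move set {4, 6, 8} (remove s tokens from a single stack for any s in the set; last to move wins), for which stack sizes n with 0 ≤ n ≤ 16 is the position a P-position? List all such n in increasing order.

0, 1, 2, 3, 12, 13, 14, 15

Grundy values for subtraction set {4, 6, 8}:
k:     0  1  2  3  4  5  6  7  8  9 10 11 12 13 14 15 16
g(k):  0  0  0  0  1  1  1  1  2  2  2  2  0  0  0  0  1
The P-positions (g = 0) in 0..16 are 0, 1, 2, 3, 12, 13, 14, 15.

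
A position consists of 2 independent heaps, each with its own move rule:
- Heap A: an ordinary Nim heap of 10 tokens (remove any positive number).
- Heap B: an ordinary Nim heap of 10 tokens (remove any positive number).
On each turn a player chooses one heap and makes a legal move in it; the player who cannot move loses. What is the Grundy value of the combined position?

0

Heap A is a plain Nim heap of size 10, so its Grundy value is 10.
Heap B is a plain Nim heap of size 10, so its Grundy value is 10.
The value of a disjunctive sum is the nim-sum of the parts.
Combined value = 10 XOR 10 = 0.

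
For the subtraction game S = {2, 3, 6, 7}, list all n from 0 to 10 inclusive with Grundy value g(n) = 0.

0, 1, 5, 9, 10

Build the Grundy sequence with g(k) = mex{g(k−s) : s ∈ {2, 3, 6, 7}, s ≤ k}:
g(0) = mex{} = 0
g(1) = mex{} = 0
g(2) = mex{0} = 1
g(3) = mex{0} = 1
g(4) = mex{0,1} = 2
g(5) = mex{1} = 0
g(6) = mex{0,1,2} = 3
g(7) = mex{0,2} = 1
g(8) = mex{0,1,3} = 2
g(9) = mex{1,3} = 0
g(10) = mex{1,2} = 0
The P-positions (g = 0) in 0..10 are 0, 1, 5, 9, 10.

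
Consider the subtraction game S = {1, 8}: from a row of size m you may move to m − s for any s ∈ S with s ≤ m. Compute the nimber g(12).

Build the Grundy sequence with g(k) = mex{g(k−s) : s ∈ {1, 8}, s ≤ k}:
g(0) = mex{} = 0
g(1) = mex{0} = 1
g(2) = mex{1} = 0
g(3) = mex{0} = 1
g(4) = mex{1} = 0
g(5) = mex{0} = 1
g(6) = mex{1} = 0
g(7) = mex{0} = 1
g(8) = mex{0,1} = 2
g(9) = mex{1,2} = 0
g(10) = mex{0} = 1
g(11) = mex{1} = 0
g(12) = mex{0} = 1
So g(12) = 1.

1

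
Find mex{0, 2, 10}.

0 is in the set but 1 is not, so the mex is 1.

1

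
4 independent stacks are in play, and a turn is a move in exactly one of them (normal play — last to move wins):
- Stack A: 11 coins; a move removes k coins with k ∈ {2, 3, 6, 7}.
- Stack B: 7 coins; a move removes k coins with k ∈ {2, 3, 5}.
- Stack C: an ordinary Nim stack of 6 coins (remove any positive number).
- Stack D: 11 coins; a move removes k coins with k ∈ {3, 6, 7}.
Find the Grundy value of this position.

Grundy values for stack A (subtraction set {2, 3, 6, 7}):
g(0) = mex{} = 0
g(1) = mex{} = 0
g(2) = mex{0} = 1
g(3) = mex{0} = 1
g(4) = mex{0,1} = 2
g(5) = mex{1} = 0
g(6) = mex{0,1,2} = 3
g(7) = mex{0,2} = 1
g(8) = mex{0,1,3} = 2
g(9) = mex{1,3} = 0
g(10) = mex{1,2} = 0
g(11) = mex{0,2} = 1
So g(11) = 1.
For stack B, compute g(0), g(1), … with moves {2, 3, 5}:
g(0) = mex{} = 0
g(1) = mex{} = 0
g(2) = mex{0} = 1
g(3) = mex{0} = 1
g(4) = mex{0,1} = 2
g(5) = mex{0,1} = 2
g(6) = mex{0,1,2} = 3
g(7) = mex{1,2} = 0
So g(7) = 0.
Stack C is a plain Nim stack of size 6, so its Grundy value is 6.
For stack D, compute g(0), g(1), … with moves {3, 6, 7}:
k:     0  1  2  3  4  5  6  7  8  9 10 11
g(k):  0  0  0  1  1  1  2  2  2  3  0  0
So g(11) = 0.
The value of a disjunctive sum is the nim-sum of the parts.
Combined value = 1 ⊕ 0 ⊕ 6 ⊕ 0 = 7.

7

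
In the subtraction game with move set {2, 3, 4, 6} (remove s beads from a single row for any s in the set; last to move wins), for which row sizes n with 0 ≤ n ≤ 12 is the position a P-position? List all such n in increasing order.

0, 1, 8, 9

Compute g(0), g(1), … for moves {2, 3, 4, 6}:
k:     0  1  2  3  4  5  6  7  8  9 10 11 12
g(k):  0  0  1  1  2  2  3  3  0  0  1  1  2
The P-positions (g = 0) in 0..12 are 0, 1, 8, 9.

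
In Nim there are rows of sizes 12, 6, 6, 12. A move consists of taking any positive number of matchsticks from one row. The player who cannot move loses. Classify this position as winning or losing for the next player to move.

Losing position

Bitwise XOR of the heap sizes:
  1100  (12)
  0110  (6)
  0110  (6)
  1100  (12)
  ----
  0000  (0)
The nim-sum is 0, so this is a P-position: the player to move is in a losing position under optimal play.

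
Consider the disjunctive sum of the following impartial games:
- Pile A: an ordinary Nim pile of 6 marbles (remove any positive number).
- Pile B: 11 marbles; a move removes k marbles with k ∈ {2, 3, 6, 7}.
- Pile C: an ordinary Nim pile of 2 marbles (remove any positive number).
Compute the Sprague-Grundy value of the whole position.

Pile A is a plain Nim pile of size 6, so its Grundy value is 6.
Build the Grundy sequence for pile B with g(k) = mex{g(k−s) : s ∈ {2, 3, 6, 7}, s ≤ k}:
g(0) = mex{} = 0
g(1) = mex{} = 0
g(2) = mex{0} = 1
g(3) = mex{0} = 1
g(4) = mex{0,1} = 2
g(5) = mex{1} = 0
g(6) = mex{0,1,2} = 3
g(7) = mex{0,2} = 1
g(8) = mex{0,1,3} = 2
g(9) = mex{1,3} = 0
g(10) = mex{1,2} = 0
g(11) = mex{0,2} = 1
So g(11) = 1.
Pile C is a plain Nim pile of size 2, so its Grundy value is 2.
The value of a disjunctive sum is the nim-sum of the parts.
Combined value = 6 XOR 1 XOR 2 = 5.

5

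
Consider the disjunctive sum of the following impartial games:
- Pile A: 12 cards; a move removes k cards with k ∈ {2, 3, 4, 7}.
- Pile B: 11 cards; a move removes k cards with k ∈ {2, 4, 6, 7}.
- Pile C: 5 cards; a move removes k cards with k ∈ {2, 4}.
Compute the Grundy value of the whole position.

Grundy values for pile A (subtraction set {2, 3, 4, 7}):
k:     0  1  2  3  4  5  6  7  8  9 10 11 12
g(k):  0  0  1  1  2  2  0  3  1  4  2  0  0
So g(12) = 0.
Grundy values for pile B (subtraction set {2, 4, 6, 7}):
k:     0  1  2  3  4  5  6  7  8  9 10 11
g(k):  0  0  1  1  2  2  3  3  4  0  0  1
So g(11) = 1.
For pile C, compute g(0), g(1), … with moves {2, 4}:
k:     0  1  2  3  4  5
g(k):  0  0  1  1  2  2
So g(5) = 2.
The value of a disjunctive sum is the nim-sum of the parts.
Combined value = 0 ⊕ 1 ⊕ 2 = 3.

3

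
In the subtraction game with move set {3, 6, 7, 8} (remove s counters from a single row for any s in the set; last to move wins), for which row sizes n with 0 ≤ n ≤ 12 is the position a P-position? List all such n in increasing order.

0, 1, 2, 11, 12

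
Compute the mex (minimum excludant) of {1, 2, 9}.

0 is not in the set, so the mex is 0.

0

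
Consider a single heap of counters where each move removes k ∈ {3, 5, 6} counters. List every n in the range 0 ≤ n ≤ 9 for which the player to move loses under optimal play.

0, 1, 2, 9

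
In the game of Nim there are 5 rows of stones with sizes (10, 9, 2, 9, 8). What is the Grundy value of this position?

0

Compute the nim-sum pairwise:
10 XOR 9 = 3
3 XOR 2 = 1
1 XOR 9 = 8
8 XOR 8 = 0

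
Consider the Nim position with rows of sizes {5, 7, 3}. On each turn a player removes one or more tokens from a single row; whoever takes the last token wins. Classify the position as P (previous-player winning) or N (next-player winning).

N-position

Nim-sum: 5 ⊕ 7 ⊕ 3 = 1.
The nim-sum is 1 ≠ 0, so this is an N-position: the player to move can win.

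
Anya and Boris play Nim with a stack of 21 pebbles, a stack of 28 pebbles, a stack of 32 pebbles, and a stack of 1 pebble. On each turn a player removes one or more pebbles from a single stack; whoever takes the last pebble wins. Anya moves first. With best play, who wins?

Anya wins

Compute the nim-sum pairwise:
21 XOR 28 = 9
9 XOR 32 = 41
41 XOR 1 = 40
The nim-sum is 40 ≠ 0, so this is an N-position: the player to move can win; Anya has a winning move.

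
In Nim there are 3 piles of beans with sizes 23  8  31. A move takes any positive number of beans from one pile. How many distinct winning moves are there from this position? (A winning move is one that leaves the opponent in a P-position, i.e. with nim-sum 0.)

Write each in binary and XOR column by column:
  10111  (23)
  01000  (8)
  11111  (31)
  -----
  00000  (0)
The nim-sum is already 0, so every move leaves a nonzero nim-sum — there are no winning moves.

0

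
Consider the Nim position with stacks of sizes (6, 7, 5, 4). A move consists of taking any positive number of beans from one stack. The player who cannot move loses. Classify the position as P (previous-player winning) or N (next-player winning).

Nim-sum: 6 ⊕ 7 ⊕ 5 ⊕ 4 = 0.
The nim-sum is 0, so this is a P-position: the player to move is in a losing position under optimal play.

P-position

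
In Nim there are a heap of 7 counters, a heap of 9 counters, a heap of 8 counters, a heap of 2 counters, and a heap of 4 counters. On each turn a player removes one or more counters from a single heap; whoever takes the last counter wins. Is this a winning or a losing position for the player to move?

Losing position

Write each in binary and XOR column by column:
  0111  (7)
  1001  (9)
  1000  (8)
  0010  (2)
  0100  (4)
  ----
  0000  (0)
The nim-sum is 0, so this is a P-position: the player to move is in a losing position under optimal play.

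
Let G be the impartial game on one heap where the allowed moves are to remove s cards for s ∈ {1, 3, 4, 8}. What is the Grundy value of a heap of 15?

1

Grundy values for subtraction set {1, 3, 4, 8}:
k:     0  1  2  3  4  5  6  7  8  9 10 11 12 13 14 15
g(k):  0  1  0  1  2  3  2  0  1  0  1  2  3  2  0  1
So g(15) = 1.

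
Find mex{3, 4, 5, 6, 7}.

0

0 is not in the set, so the mex is 0.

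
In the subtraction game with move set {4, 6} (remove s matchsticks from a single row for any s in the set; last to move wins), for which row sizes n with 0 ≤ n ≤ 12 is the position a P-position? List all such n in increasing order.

0, 1, 2, 3, 10, 11, 12

Grundy values for subtraction set {4, 6}:
k:     0  1  2  3  4  5  6  7  8  9 10 11 12
g(k):  0  0  0  0  1  1  1  1  2  2  0  0  0
The P-positions (g = 0) in 0..12 are 0, 1, 2, 3, 10, 11, 12.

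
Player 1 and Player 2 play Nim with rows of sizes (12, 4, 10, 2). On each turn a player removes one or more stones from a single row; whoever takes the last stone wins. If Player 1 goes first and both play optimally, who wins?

Nim-sum: 12 ^ 4 ^ 10 ^ 2 = 0.
The nim-sum is 0, so this is a P-position: the player to move is in a losing position under optimal play; Player 1 is about to move from it and so loses — Player 2 wins.

Player 2 wins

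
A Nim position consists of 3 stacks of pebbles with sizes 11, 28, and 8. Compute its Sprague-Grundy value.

31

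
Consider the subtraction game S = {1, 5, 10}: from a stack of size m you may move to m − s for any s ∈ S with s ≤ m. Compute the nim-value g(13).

3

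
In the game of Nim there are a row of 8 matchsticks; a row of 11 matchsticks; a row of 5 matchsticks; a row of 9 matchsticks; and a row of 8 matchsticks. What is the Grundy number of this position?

In binary:
  1000  (8)
  1011  (11)
  0101  (5)
  1001  (9)
  1000  (8)
  ----
  0111  (7)

7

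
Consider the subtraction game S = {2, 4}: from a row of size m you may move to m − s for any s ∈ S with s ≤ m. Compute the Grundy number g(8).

1

Compute g(0), g(1), … for moves {2, 4}:
g(0) = mex{} = 0
g(1) = mex{} = 0
g(2) = mex{0} = 1
g(3) = mex{0} = 1
g(4) = mex{0,1} = 2
g(5) = mex{0,1} = 2
g(6) = mex{1,2} = 0
g(7) = mex{1,2} = 0
g(8) = mex{0,2} = 1
So g(8) = 1.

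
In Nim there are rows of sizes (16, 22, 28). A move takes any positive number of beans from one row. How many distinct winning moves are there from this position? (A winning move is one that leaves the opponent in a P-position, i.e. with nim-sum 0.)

3

Compute the nim-sum pairwise:
16 ^ 22 = 6
6 ^ 28 = 26
The overall nim-sum is X = 26. A row of size p has a winning move iff p XOR X < p (reduce it to p XOR X).
  16: 16 XOR 26 = 10 < 16 — winning move (to 10).
  22: 22 XOR 26 = 12 < 22 — winning move (to 12).
  28: 28 XOR 26 = 6 < 28 — winning move (to 6).
That gives 3 winning moves.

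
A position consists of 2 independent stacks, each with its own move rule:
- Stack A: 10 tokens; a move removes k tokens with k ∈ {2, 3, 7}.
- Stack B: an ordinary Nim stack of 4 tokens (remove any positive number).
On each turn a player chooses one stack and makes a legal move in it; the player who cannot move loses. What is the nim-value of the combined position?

4

For stack A, compute g(0), g(1), … with moves {2, 3, 7}:
k:     0  1  2  3  4  5  6  7  8  9 10
g(k):  0  0  1  1  2  0  0  1  1  2  0
So g(10) = 0.
Stack B is a plain Nim stack of size 4, so its Grundy value is 4.
The value of a disjunctive sum is the nim-sum of the parts.
Combined value = 0 ⊕ 4 = 4.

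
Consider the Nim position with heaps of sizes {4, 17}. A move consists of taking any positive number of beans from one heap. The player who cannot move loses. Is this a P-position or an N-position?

N-position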